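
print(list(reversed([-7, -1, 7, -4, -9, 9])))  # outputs [9, -9, -4, 7, -1, -7]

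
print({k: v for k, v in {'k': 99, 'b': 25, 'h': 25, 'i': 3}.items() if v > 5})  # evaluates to {'k': 99, 'b': 25, 'h': 25}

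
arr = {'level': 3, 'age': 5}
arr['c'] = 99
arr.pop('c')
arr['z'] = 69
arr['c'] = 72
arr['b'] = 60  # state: {'level': 3, 'age': 5, 'z': 69, 'c': 72, 'b': 60}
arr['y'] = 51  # {'level': 3, 'age': 5, 'z': 69, 'c': 72, 'b': 60, 'y': 51}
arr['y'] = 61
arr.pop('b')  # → 60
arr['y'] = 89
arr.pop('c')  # 72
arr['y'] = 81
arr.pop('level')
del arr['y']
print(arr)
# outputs {'age': 5, 'z': 69}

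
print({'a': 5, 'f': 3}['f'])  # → 3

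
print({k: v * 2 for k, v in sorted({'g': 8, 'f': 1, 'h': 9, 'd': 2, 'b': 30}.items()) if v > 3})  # {'b': 60, 'g': 16, 'h': 18}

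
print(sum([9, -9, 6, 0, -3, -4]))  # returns -1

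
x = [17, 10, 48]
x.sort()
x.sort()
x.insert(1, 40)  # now [10, 40, 17, 48]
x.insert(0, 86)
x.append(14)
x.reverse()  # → [14, 48, 17, 40, 10, 86]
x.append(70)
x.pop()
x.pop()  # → 86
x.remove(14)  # [48, 17, 40, 10]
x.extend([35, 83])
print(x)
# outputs [48, 17, 40, 10, 35, 83]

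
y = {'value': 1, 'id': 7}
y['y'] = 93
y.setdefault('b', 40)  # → 40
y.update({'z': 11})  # {'value': 1, 'id': 7, 'y': 93, 'b': 40, 'z': 11}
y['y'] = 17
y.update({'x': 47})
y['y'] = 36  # {'value': 1, 'id': 7, 'y': 36, 'b': 40, 'z': 11, 'x': 47}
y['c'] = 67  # {'value': 1, 'id': 7, 'y': 36, 'b': 40, 'z': 11, 'x': 47, 'c': 67}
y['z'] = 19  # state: {'value': 1, 'id': 7, 'y': 36, 'b': 40, 'z': 19, 'x': 47, 'c': 67}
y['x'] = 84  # {'value': 1, 'id': 7, 'y': 36, 'b': 40, 'z': 19, 'x': 84, 'c': 67}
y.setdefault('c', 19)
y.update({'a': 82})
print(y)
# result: {'value': 1, 'id': 7, 'y': 36, 'b': 40, 'z': 19, 'x': 84, 'c': 67, 'a': 82}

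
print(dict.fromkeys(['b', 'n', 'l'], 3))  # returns {'b': 3, 'n': 3, 'l': 3}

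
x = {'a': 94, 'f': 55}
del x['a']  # {'f': 55}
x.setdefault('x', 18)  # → 18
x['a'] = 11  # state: {'f': 55, 'x': 18, 'a': 11}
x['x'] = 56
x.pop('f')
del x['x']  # {'a': 11}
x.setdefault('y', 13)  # 13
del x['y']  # {'a': 11}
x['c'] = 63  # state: {'a': 11, 'c': 63}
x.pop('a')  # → 11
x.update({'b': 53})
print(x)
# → {'c': 63, 'b': 53}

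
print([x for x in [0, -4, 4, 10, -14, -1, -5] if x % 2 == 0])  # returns [0, -4, 4, 10, -14]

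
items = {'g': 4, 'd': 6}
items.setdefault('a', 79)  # 79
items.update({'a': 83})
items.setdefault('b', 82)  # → 82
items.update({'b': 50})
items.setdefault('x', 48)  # 48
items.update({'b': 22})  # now {'g': 4, 'd': 6, 'a': 83, 'b': 22, 'x': 48}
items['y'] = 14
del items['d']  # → {'g': 4, 'a': 83, 'b': 22, 'x': 48, 'y': 14}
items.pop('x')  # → 48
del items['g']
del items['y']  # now {'a': 83, 'b': 22}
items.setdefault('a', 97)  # 83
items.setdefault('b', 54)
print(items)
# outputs {'a': 83, 'b': 22}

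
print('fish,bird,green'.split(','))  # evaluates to ['fish', 'bird', 'green']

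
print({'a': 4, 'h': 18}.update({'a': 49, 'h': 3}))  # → None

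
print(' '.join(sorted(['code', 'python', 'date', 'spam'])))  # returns code date python spam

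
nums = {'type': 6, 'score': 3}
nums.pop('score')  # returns 3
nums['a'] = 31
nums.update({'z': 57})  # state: {'type': 6, 'a': 31, 'z': 57}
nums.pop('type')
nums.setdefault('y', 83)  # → 83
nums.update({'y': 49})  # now {'a': 31, 'z': 57, 'y': 49}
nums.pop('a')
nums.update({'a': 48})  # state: {'z': 57, 'y': 49, 'a': 48}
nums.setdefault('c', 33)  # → 33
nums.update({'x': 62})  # {'z': 57, 'y': 49, 'a': 48, 'c': 33, 'x': 62}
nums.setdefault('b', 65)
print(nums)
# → {'z': 57, 'y': 49, 'a': 48, 'c': 33, 'x': 62, 'b': 65}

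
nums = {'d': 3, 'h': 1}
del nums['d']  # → {'h': 1}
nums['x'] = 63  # {'h': 1, 'x': 63}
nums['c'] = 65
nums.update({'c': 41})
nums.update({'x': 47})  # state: {'h': 1, 'x': 47, 'c': 41}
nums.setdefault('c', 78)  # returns 41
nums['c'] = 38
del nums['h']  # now {'x': 47, 'c': 38}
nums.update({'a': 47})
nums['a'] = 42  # {'x': 47, 'c': 38, 'a': 42}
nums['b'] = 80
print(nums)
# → {'x': 47, 'c': 38, 'a': 42, 'b': 80}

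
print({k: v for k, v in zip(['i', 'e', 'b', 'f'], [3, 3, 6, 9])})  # {'i': 3, 'e': 3, 'b': 6, 'f': 9}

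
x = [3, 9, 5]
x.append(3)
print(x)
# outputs [3, 9, 5, 3]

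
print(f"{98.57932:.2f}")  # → 98.58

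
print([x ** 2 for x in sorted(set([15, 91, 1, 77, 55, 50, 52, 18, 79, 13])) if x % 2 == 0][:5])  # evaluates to [324, 2500, 2704]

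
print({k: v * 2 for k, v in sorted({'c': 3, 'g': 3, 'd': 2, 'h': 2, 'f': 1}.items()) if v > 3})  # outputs {}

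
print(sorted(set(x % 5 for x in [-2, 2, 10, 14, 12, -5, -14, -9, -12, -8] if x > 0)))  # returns [0, 2, 4]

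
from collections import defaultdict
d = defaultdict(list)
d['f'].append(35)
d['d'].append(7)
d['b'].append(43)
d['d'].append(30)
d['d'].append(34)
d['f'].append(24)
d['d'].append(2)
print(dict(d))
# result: {'f': [35, 24], 'd': [7, 30, 34, 2], 'b': [43]}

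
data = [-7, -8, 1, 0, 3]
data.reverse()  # [3, 0, 1, -8, -7]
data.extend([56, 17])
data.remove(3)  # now [0, 1, -8, -7, 56, 17]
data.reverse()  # [17, 56, -7, -8, 1, 0]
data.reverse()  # [0, 1, -8, -7, 56, 17]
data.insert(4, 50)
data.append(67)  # [0, 1, -8, -7, 50, 56, 17, 67]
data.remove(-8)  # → [0, 1, -7, 50, 56, 17, 67]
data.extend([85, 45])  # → [0, 1, -7, 50, 56, 17, 67, 85, 45]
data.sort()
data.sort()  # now [-7, 0, 1, 17, 45, 50, 56, 67, 85]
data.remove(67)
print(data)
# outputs [-7, 0, 1, 17, 45, 50, 56, 85]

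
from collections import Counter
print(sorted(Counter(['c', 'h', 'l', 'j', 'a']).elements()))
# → ['a', 'c', 'h', 'j', 'l']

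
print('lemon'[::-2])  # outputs nml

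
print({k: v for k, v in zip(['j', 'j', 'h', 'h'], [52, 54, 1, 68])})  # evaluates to {'j': 54, 'h': 68}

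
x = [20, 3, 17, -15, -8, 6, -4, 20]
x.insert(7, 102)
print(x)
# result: [20, 3, 17, -15, -8, 6, -4, 102, 20]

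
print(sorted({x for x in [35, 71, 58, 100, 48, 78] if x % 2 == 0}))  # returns [48, 58, 78, 100]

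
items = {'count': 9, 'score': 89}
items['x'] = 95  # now {'count': 9, 'score': 89, 'x': 95}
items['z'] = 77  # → {'count': 9, 'score': 89, 'x': 95, 'z': 77}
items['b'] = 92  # {'count': 9, 'score': 89, 'x': 95, 'z': 77, 'b': 92}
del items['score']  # {'count': 9, 'x': 95, 'z': 77, 'b': 92}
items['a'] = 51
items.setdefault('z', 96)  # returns 77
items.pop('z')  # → 77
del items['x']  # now {'count': 9, 'b': 92, 'a': 51}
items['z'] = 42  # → {'count': 9, 'b': 92, 'a': 51, 'z': 42}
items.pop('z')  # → 42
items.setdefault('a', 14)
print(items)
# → {'count': 9, 'b': 92, 'a': 51}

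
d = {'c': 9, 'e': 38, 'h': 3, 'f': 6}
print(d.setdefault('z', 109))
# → 109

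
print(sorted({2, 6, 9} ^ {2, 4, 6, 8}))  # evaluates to [4, 8, 9]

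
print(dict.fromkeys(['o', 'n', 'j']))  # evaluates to {'o': None, 'n': None, 'j': None}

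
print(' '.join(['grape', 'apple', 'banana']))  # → grape apple banana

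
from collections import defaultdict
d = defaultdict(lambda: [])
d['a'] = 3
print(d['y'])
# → []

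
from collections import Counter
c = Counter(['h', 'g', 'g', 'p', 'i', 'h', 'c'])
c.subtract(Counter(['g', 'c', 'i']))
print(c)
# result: Counter({'h': 2, 'g': 1, 'p': 1, 'i': 0, 'c': 0})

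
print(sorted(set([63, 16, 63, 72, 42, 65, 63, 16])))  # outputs [16, 42, 63, 65, 72]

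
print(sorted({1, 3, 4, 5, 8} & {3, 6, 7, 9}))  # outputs [3]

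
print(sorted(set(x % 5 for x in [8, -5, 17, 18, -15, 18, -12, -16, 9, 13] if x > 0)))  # [2, 3, 4]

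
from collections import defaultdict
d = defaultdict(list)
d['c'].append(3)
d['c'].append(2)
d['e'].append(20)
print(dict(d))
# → {'c': [3, 2], 'e': [20]}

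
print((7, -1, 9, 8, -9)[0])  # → 7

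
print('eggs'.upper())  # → EGGS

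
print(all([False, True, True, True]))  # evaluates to False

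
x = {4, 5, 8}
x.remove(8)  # {4, 5}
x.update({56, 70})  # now {4, 5, 56, 70}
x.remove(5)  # {4, 56, 70}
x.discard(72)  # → {4, 56, 70}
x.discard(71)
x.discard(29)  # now {4, 56, 70}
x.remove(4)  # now {56, 70}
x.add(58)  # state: {56, 58, 70}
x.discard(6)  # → {56, 58, 70}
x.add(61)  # {56, 58, 61, 70}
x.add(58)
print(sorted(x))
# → [56, 58, 61, 70]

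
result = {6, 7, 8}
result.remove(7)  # {6, 8}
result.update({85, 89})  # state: {6, 8, 85, 89}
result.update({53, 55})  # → {6, 8, 53, 55, 85, 89}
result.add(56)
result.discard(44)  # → {6, 8, 53, 55, 56, 85, 89}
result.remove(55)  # {6, 8, 53, 56, 85, 89}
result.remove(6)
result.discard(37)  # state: {8, 53, 56, 85, 89}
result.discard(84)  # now {8, 53, 56, 85, 89}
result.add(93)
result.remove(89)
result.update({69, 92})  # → {8, 53, 56, 69, 85, 92, 93}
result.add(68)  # {8, 53, 56, 68, 69, 85, 92, 93}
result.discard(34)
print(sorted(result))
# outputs [8, 53, 56, 68, 69, 85, 92, 93]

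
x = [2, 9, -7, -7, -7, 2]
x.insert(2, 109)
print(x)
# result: [2, 9, 109, -7, -7, -7, 2]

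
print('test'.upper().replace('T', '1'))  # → 1ES1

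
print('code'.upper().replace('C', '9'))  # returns 9ODE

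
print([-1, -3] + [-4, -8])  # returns [-1, -3, -4, -8]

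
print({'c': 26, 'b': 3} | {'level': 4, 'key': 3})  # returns {'c': 26, 'b': 3, 'level': 4, 'key': 3}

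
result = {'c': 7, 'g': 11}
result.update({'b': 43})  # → {'c': 7, 'g': 11, 'b': 43}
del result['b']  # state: {'c': 7, 'g': 11}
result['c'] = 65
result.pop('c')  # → 65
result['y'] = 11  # {'g': 11, 'y': 11}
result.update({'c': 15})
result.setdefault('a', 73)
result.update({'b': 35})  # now {'g': 11, 'y': 11, 'c': 15, 'a': 73, 'b': 35}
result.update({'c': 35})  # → {'g': 11, 'y': 11, 'c': 35, 'a': 73, 'b': 35}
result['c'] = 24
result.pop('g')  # 11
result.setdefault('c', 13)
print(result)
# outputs {'y': 11, 'c': 24, 'a': 73, 'b': 35}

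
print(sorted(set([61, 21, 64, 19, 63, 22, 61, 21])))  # [19, 21, 22, 61, 63, 64]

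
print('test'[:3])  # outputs tes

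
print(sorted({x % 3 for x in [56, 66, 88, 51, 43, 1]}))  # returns [0, 1, 2]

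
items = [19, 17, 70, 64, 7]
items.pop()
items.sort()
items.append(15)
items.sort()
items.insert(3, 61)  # [15, 17, 19, 61, 64, 70]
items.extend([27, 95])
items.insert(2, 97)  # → [15, 17, 97, 19, 61, 64, 70, 27, 95]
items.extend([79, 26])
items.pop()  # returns 26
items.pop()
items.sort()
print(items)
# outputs [15, 17, 19, 27, 61, 64, 70, 95, 97]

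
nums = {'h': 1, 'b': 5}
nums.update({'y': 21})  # {'h': 1, 'b': 5, 'y': 21}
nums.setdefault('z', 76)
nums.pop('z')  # 76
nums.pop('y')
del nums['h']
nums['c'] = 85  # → {'b': 5, 'c': 85}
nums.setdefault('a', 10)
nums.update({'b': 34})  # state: {'b': 34, 'c': 85, 'a': 10}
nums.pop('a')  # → 10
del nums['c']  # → {'b': 34}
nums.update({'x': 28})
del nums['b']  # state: {'x': 28}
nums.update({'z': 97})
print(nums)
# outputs {'x': 28, 'z': 97}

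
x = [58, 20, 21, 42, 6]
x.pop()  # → 6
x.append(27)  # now [58, 20, 21, 42, 27]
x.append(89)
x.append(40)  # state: [58, 20, 21, 42, 27, 89, 40]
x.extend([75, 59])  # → [58, 20, 21, 42, 27, 89, 40, 75, 59]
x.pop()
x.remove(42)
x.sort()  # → [20, 21, 27, 40, 58, 75, 89]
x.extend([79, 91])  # [20, 21, 27, 40, 58, 75, 89, 79, 91]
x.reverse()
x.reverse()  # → [20, 21, 27, 40, 58, 75, 89, 79, 91]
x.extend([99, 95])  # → [20, 21, 27, 40, 58, 75, 89, 79, 91, 99, 95]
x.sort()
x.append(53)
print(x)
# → [20, 21, 27, 40, 58, 75, 79, 89, 91, 95, 99, 53]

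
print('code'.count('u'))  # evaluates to 0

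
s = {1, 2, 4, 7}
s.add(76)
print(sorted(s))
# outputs [1, 2, 4, 7, 76]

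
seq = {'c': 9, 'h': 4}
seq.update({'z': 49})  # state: {'c': 9, 'h': 4, 'z': 49}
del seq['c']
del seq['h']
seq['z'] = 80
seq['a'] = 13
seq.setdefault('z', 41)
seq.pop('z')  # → 80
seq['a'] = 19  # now {'a': 19}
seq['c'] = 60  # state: {'a': 19, 'c': 60}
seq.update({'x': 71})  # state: {'a': 19, 'c': 60, 'x': 71}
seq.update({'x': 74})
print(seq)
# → {'a': 19, 'c': 60, 'x': 74}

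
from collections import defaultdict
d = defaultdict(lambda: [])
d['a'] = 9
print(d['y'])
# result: []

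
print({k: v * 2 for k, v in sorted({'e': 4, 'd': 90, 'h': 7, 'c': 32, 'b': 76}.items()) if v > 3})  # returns {'b': 152, 'c': 64, 'd': 180, 'e': 8, 'h': 14}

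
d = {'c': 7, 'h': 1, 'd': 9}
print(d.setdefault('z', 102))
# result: 102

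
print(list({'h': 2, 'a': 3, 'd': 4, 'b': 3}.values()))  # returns [2, 3, 4, 3]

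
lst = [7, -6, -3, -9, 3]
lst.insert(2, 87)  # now [7, -6, 87, -3, -9, 3]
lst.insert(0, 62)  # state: [62, 7, -6, 87, -3, -9, 3]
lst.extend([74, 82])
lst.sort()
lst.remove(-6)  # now [-9, -3, 3, 7, 62, 74, 82, 87]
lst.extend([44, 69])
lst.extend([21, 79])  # [-9, -3, 3, 7, 62, 74, 82, 87, 44, 69, 21, 79]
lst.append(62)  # [-9, -3, 3, 7, 62, 74, 82, 87, 44, 69, 21, 79, 62]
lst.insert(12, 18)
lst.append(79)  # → [-9, -3, 3, 7, 62, 74, 82, 87, 44, 69, 21, 79, 18, 62, 79]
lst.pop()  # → 79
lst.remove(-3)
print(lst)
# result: [-9, 3, 7, 62, 74, 82, 87, 44, 69, 21, 79, 18, 62]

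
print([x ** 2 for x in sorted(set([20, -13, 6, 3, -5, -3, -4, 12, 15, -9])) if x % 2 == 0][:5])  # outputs [16, 36, 144, 400]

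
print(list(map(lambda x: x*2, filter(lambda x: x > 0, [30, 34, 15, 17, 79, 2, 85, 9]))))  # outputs [60, 68, 30, 34, 158, 4, 170, 18]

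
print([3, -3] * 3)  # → [3, -3, 3, -3, 3, -3]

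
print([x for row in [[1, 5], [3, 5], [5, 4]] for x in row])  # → [1, 5, 3, 5, 5, 4]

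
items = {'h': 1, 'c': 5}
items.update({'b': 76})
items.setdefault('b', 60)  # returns 76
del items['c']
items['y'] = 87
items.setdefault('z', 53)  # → 53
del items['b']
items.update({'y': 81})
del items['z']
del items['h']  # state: {'y': 81}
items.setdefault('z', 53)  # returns 53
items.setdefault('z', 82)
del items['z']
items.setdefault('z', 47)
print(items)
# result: {'y': 81, 'z': 47}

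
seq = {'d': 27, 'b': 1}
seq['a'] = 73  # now {'d': 27, 'b': 1, 'a': 73}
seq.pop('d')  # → 27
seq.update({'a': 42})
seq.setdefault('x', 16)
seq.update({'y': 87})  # {'b': 1, 'a': 42, 'x': 16, 'y': 87}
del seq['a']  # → {'b': 1, 'x': 16, 'y': 87}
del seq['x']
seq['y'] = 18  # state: {'b': 1, 'y': 18}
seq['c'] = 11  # {'b': 1, 'y': 18, 'c': 11}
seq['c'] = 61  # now {'b': 1, 'y': 18, 'c': 61}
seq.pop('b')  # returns 1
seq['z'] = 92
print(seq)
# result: {'y': 18, 'c': 61, 'z': 92}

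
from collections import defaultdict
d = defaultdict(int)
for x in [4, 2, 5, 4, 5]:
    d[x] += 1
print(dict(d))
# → {4: 2, 2: 1, 5: 2}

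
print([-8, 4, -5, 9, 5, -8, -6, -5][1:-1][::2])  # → [4, 9, -8]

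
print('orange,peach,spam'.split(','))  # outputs ['orange', 'peach', 'spam']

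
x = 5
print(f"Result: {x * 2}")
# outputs Result: 10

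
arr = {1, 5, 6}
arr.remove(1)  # {5, 6}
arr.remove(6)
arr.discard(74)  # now {5}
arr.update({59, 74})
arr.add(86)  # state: {5, 59, 74, 86}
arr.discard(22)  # {5, 59, 74, 86}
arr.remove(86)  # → {5, 59, 74}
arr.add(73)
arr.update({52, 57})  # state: {5, 52, 57, 59, 73, 74}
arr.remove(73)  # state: {5, 52, 57, 59, 74}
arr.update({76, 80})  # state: {5, 52, 57, 59, 74, 76, 80}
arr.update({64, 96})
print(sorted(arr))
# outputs [5, 52, 57, 59, 64, 74, 76, 80, 96]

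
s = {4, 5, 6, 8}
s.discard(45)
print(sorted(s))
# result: [4, 5, 6, 8]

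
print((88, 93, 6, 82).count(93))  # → 1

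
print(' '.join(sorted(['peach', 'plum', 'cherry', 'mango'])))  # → cherry mango peach plum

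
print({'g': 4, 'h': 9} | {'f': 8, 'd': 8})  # {'g': 4, 'h': 9, 'f': 8, 'd': 8}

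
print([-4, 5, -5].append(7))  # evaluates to None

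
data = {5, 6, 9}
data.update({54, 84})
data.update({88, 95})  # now {5, 6, 9, 54, 84, 88, 95}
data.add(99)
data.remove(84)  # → {5, 6, 9, 54, 88, 95, 99}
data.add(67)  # {5, 6, 9, 54, 67, 88, 95, 99}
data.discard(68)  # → {5, 6, 9, 54, 67, 88, 95, 99}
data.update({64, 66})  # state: {5, 6, 9, 54, 64, 66, 67, 88, 95, 99}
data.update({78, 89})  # {5, 6, 9, 54, 64, 66, 67, 78, 88, 89, 95, 99}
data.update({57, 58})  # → {5, 6, 9, 54, 57, 58, 64, 66, 67, 78, 88, 89, 95, 99}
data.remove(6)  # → {5, 9, 54, 57, 58, 64, 66, 67, 78, 88, 89, 95, 99}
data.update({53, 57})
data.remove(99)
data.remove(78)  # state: {5, 9, 53, 54, 57, 58, 64, 66, 67, 88, 89, 95}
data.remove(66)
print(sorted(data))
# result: [5, 9, 53, 54, 57, 58, 64, 67, 88, 89, 95]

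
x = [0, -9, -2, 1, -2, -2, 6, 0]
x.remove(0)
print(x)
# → [-9, -2, 1, -2, -2, 6, 0]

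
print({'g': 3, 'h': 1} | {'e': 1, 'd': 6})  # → {'g': 3, 'h': 1, 'e': 1, 'd': 6}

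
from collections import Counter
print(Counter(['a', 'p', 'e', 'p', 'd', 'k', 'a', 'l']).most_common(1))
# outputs [('a', 2)]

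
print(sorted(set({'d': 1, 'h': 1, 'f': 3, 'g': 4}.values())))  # [1, 3, 4]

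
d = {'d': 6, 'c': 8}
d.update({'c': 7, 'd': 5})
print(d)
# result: {'d': 5, 'c': 7}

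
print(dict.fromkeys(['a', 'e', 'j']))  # {'a': None, 'e': None, 'j': None}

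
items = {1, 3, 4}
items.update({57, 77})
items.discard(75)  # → {1, 3, 4, 57, 77}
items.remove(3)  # {1, 4, 57, 77}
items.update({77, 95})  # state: {1, 4, 57, 77, 95}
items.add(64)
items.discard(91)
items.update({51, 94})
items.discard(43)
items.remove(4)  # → {1, 51, 57, 64, 77, 94, 95}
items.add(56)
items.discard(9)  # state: {1, 51, 56, 57, 64, 77, 94, 95}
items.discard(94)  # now {1, 51, 56, 57, 64, 77, 95}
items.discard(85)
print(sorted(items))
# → [1, 51, 56, 57, 64, 77, 95]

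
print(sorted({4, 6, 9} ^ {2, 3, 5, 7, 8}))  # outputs [2, 3, 4, 5, 6, 7, 8, 9]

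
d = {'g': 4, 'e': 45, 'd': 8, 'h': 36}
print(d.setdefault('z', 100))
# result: 100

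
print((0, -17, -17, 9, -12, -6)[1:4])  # (-17, -17, 9)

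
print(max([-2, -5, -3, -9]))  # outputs -2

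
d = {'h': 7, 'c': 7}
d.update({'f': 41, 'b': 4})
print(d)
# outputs {'h': 7, 'c': 7, 'f': 41, 'b': 4}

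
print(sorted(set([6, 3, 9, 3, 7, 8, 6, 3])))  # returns [3, 6, 7, 8, 9]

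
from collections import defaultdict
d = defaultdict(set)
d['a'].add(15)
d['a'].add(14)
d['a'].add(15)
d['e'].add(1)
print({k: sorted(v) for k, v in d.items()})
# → {'a': [14, 15], 'e': [1]}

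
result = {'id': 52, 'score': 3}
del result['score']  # {'id': 52}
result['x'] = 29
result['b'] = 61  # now {'id': 52, 'x': 29, 'b': 61}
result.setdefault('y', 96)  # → 96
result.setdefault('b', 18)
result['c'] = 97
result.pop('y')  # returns 96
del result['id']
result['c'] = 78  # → {'x': 29, 'b': 61, 'c': 78}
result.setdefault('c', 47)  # 78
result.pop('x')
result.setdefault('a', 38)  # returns 38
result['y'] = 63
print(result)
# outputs {'b': 61, 'c': 78, 'a': 38, 'y': 63}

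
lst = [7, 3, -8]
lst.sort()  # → [-8, 3, 7]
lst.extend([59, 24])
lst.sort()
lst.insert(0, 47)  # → [47, -8, 3, 7, 24, 59]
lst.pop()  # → 59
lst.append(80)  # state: [47, -8, 3, 7, 24, 80]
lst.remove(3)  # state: [47, -8, 7, 24, 80]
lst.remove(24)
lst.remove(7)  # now [47, -8, 80]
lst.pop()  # 80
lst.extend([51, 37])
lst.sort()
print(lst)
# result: [-8, 37, 47, 51]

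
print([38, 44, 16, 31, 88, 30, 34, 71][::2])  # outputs [38, 16, 88, 34]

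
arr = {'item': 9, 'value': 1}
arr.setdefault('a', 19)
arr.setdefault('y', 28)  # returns 28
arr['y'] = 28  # {'item': 9, 'value': 1, 'a': 19, 'y': 28}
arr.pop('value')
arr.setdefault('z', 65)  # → 65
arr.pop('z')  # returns 65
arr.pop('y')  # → 28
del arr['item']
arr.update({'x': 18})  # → {'a': 19, 'x': 18}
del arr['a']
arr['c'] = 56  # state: {'x': 18, 'c': 56}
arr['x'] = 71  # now {'x': 71, 'c': 56}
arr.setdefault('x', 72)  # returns 71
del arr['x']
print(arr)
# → {'c': 56}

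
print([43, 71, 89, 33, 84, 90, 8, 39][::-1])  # [39, 8, 90, 84, 33, 89, 71, 43]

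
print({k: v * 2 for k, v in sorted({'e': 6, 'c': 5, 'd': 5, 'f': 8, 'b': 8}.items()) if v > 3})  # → {'b': 16, 'c': 10, 'd': 10, 'e': 12, 'f': 16}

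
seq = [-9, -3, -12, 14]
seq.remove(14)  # [-9, -3, -12]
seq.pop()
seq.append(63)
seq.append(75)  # [-9, -3, 63, 75]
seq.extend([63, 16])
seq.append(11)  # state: [-9, -3, 63, 75, 63, 16, 11]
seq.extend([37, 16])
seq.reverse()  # [16, 37, 11, 16, 63, 75, 63, -3, -9]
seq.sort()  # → [-9, -3, 11, 16, 16, 37, 63, 63, 75]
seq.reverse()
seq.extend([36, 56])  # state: [75, 63, 63, 37, 16, 16, 11, -3, -9, 36, 56]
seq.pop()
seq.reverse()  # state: [36, -9, -3, 11, 16, 16, 37, 63, 63, 75]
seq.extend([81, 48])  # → [36, -9, -3, 11, 16, 16, 37, 63, 63, 75, 81, 48]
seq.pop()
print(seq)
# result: [36, -9, -3, 11, 16, 16, 37, 63, 63, 75, 81]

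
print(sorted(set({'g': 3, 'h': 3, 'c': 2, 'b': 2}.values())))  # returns [2, 3]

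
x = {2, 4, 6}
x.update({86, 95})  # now {2, 4, 6, 86, 95}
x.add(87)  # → {2, 4, 6, 86, 87, 95}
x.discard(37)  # {2, 4, 6, 86, 87, 95}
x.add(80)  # {2, 4, 6, 80, 86, 87, 95}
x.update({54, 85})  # {2, 4, 6, 54, 80, 85, 86, 87, 95}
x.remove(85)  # {2, 4, 6, 54, 80, 86, 87, 95}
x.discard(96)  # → {2, 4, 6, 54, 80, 86, 87, 95}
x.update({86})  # {2, 4, 6, 54, 80, 86, 87, 95}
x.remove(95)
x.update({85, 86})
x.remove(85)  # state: {2, 4, 6, 54, 80, 86, 87}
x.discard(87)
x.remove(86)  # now {2, 4, 6, 54, 80}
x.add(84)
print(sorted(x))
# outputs [2, 4, 6, 54, 80, 84]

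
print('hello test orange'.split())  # ['hello', 'test', 'orange']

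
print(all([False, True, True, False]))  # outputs False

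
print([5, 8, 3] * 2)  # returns [5, 8, 3, 5, 8, 3]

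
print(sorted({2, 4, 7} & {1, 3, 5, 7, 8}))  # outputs [7]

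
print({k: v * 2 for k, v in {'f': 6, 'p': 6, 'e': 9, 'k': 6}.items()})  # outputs {'f': 12, 'p': 12, 'e': 18, 'k': 12}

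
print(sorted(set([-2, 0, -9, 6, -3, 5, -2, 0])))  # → [-9, -3, -2, 0, 5, 6]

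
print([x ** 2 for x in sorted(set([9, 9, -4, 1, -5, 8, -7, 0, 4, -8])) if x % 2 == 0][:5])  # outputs [64, 16, 0, 16, 64]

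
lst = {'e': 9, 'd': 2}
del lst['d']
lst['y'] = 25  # {'e': 9, 'y': 25}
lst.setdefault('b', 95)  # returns 95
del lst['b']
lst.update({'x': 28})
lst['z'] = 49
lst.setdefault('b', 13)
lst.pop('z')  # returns 49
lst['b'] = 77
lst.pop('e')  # 9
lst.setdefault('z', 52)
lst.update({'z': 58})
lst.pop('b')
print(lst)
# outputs {'y': 25, 'x': 28, 'z': 58}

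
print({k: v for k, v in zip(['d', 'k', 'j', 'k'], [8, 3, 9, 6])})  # {'d': 8, 'k': 6, 'j': 9}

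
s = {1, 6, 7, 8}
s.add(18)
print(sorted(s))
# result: [1, 6, 7, 8, 18]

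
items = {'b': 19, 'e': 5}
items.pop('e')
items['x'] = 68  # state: {'b': 19, 'x': 68}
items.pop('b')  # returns 19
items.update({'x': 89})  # {'x': 89}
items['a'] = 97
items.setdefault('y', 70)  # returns 70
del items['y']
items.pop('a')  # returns 97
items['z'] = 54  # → {'x': 89, 'z': 54}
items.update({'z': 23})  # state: {'x': 89, 'z': 23}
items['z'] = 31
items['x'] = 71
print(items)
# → {'x': 71, 'z': 31}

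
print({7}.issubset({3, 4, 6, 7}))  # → True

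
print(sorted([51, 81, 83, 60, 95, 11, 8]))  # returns [8, 11, 51, 60, 81, 83, 95]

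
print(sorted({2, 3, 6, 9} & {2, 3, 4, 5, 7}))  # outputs [2, 3]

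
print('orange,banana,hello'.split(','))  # ['orange', 'banana', 'hello']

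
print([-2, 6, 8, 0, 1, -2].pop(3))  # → 0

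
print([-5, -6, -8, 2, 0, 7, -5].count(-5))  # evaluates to 2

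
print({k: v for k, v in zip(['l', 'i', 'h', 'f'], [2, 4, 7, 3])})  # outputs {'l': 2, 'i': 4, 'h': 7, 'f': 3}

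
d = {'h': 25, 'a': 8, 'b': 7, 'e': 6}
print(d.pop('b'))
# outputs 7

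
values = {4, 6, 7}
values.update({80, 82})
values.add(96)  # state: {4, 6, 7, 80, 82, 96}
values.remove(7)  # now {4, 6, 80, 82, 96}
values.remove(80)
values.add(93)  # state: {4, 6, 82, 93, 96}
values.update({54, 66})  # {4, 6, 54, 66, 82, 93, 96}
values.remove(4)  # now {6, 54, 66, 82, 93, 96}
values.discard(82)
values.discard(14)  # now {6, 54, 66, 93, 96}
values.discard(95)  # {6, 54, 66, 93, 96}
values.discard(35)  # {6, 54, 66, 93, 96}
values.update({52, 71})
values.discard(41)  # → {6, 52, 54, 66, 71, 93, 96}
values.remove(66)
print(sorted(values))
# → [6, 52, 54, 71, 93, 96]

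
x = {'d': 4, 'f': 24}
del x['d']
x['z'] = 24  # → {'f': 24, 'z': 24}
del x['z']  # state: {'f': 24}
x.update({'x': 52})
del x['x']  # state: {'f': 24}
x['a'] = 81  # {'f': 24, 'a': 81}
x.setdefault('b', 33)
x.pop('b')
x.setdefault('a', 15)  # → 81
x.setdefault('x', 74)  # 74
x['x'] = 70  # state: {'f': 24, 'a': 81, 'x': 70}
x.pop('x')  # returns 70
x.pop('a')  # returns 81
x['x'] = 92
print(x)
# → {'f': 24, 'x': 92}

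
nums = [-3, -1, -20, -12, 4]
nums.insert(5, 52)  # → [-3, -1, -20, -12, 4, 52]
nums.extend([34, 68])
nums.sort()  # [-20, -12, -3, -1, 4, 34, 52, 68]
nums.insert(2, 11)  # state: [-20, -12, 11, -3, -1, 4, 34, 52, 68]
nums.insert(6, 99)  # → [-20, -12, 11, -3, -1, 4, 99, 34, 52, 68]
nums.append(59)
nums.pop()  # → 59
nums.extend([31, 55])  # [-20, -12, 11, -3, -1, 4, 99, 34, 52, 68, 31, 55]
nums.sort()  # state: [-20, -12, -3, -1, 4, 11, 31, 34, 52, 55, 68, 99]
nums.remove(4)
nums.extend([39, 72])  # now [-20, -12, -3, -1, 11, 31, 34, 52, 55, 68, 99, 39, 72]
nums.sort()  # [-20, -12, -3, -1, 11, 31, 34, 39, 52, 55, 68, 72, 99]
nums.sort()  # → [-20, -12, -3, -1, 11, 31, 34, 39, 52, 55, 68, 72, 99]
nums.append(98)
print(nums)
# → [-20, -12, -3, -1, 11, 31, 34, 39, 52, 55, 68, 72, 99, 98]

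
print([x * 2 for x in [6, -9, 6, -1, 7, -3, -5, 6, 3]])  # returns [12, -18, 12, -2, 14, -6, -10, 12, 6]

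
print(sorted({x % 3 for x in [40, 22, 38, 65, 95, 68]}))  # [1, 2]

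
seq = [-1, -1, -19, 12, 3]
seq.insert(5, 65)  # [-1, -1, -19, 12, 3, 65]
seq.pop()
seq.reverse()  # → [3, 12, -19, -1, -1]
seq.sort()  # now [-19, -1, -1, 3, 12]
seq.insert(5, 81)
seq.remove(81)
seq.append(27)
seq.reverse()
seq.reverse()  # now [-19, -1, -1, 3, 12, 27]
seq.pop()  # 27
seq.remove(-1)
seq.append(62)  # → [-19, -1, 3, 12, 62]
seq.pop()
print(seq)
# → [-19, -1, 3, 12]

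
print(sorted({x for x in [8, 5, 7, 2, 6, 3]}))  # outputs [2, 3, 5, 6, 7, 8]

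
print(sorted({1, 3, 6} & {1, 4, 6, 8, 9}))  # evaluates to [1, 6]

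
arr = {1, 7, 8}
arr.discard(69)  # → {1, 7, 8}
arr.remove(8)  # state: {1, 7}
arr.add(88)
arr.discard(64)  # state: {1, 7, 88}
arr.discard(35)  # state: {1, 7, 88}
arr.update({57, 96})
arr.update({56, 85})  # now {1, 7, 56, 57, 85, 88, 96}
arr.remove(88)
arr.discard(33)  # {1, 7, 56, 57, 85, 96}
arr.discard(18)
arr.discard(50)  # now {1, 7, 56, 57, 85, 96}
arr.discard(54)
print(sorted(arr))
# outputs [1, 7, 56, 57, 85, 96]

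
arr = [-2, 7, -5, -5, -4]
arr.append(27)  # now [-2, 7, -5, -5, -4, 27]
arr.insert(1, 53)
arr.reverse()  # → [27, -4, -5, -5, 7, 53, -2]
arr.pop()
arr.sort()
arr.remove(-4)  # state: [-5, -5, 7, 27, 53]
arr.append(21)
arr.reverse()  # [21, 53, 27, 7, -5, -5]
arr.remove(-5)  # [21, 53, 27, 7, -5]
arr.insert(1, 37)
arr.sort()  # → [-5, 7, 21, 27, 37, 53]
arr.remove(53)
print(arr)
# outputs [-5, 7, 21, 27, 37]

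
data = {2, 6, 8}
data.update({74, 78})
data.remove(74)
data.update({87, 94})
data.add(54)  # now {2, 6, 8, 54, 78, 87, 94}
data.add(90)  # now {2, 6, 8, 54, 78, 87, 90, 94}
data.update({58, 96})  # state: {2, 6, 8, 54, 58, 78, 87, 90, 94, 96}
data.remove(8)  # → {2, 6, 54, 58, 78, 87, 90, 94, 96}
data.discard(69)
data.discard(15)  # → {2, 6, 54, 58, 78, 87, 90, 94, 96}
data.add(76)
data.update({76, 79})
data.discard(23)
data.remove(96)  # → {2, 6, 54, 58, 76, 78, 79, 87, 90, 94}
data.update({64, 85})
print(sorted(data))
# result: [2, 6, 54, 58, 64, 76, 78, 79, 85, 87, 90, 94]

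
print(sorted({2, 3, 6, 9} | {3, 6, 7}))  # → [2, 3, 6, 7, 9]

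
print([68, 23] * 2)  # [68, 23, 68, 23]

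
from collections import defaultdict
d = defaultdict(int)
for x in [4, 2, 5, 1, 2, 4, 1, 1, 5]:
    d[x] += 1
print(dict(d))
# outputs {4: 2, 2: 2, 5: 2, 1: 3}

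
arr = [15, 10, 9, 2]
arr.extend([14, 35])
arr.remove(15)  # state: [10, 9, 2, 14, 35]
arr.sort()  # [2, 9, 10, 14, 35]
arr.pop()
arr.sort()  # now [2, 9, 10, 14]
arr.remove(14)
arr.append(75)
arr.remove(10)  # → [2, 9, 75]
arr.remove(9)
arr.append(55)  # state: [2, 75, 55]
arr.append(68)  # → [2, 75, 55, 68]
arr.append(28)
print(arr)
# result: [2, 75, 55, 68, 28]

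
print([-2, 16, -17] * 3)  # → [-2, 16, -17, -2, 16, -17, -2, 16, -17]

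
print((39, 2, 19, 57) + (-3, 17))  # (39, 2, 19, 57, -3, 17)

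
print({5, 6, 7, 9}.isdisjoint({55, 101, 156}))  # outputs True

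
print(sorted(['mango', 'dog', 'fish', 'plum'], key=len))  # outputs ['dog', 'fish', 'plum', 'mango']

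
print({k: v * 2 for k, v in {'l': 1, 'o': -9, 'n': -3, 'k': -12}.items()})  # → {'l': 2, 'o': -18, 'n': -6, 'k': -24}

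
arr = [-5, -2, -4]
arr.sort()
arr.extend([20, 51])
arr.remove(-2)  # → [-5, -4, 20, 51]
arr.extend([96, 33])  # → [-5, -4, 20, 51, 96, 33]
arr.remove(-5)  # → [-4, 20, 51, 96, 33]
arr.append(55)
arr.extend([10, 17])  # [-4, 20, 51, 96, 33, 55, 10, 17]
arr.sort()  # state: [-4, 10, 17, 20, 33, 51, 55, 96]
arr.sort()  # [-4, 10, 17, 20, 33, 51, 55, 96]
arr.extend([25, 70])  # [-4, 10, 17, 20, 33, 51, 55, 96, 25, 70]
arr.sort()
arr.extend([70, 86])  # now [-4, 10, 17, 20, 25, 33, 51, 55, 70, 96, 70, 86]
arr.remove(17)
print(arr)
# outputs [-4, 10, 20, 25, 33, 51, 55, 70, 96, 70, 86]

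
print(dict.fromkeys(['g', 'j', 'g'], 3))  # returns {'g': 3, 'j': 3}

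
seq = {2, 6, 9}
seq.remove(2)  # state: {6, 9}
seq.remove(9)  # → {6}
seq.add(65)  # {6, 65}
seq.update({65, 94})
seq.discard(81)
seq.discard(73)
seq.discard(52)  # {6, 65, 94}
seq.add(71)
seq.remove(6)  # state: {65, 71, 94}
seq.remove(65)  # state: {71, 94}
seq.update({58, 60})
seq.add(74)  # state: {58, 60, 71, 74, 94}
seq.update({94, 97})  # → {58, 60, 71, 74, 94, 97}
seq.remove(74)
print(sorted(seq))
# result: [58, 60, 71, 94, 97]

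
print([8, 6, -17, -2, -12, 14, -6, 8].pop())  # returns 8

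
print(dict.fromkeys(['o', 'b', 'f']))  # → {'o': None, 'b': None, 'f': None}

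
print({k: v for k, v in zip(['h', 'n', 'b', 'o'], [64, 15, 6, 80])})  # {'h': 64, 'n': 15, 'b': 6, 'o': 80}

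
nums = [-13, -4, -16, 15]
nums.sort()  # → [-16, -13, -4, 15]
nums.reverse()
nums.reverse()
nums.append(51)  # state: [-16, -13, -4, 15, 51]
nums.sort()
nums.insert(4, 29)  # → [-16, -13, -4, 15, 29, 51]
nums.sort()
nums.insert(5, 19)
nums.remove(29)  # [-16, -13, -4, 15, 19, 51]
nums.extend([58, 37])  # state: [-16, -13, -4, 15, 19, 51, 58, 37]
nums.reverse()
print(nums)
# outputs [37, 58, 51, 19, 15, -4, -13, -16]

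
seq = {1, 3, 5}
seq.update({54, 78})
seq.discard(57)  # {1, 3, 5, 54, 78}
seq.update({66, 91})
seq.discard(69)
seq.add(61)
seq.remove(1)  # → {3, 5, 54, 61, 66, 78, 91}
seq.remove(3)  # {5, 54, 61, 66, 78, 91}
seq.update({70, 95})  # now {5, 54, 61, 66, 70, 78, 91, 95}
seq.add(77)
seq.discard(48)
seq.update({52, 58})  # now {5, 52, 54, 58, 61, 66, 70, 77, 78, 91, 95}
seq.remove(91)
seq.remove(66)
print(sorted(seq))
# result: [5, 52, 54, 58, 61, 70, 77, 78, 95]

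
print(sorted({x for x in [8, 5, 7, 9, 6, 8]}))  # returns [5, 6, 7, 8, 9]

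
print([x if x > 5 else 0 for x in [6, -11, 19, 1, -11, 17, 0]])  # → [6, 0, 19, 0, 0, 17, 0]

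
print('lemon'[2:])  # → mon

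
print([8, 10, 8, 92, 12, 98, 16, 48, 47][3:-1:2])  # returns [92, 98, 48]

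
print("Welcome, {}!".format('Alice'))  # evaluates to Welcome, Alice!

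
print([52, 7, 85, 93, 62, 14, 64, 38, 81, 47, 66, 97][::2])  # [52, 85, 62, 64, 81, 66]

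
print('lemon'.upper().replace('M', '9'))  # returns LE9ON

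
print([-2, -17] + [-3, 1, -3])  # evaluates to [-2, -17, -3, 1, -3]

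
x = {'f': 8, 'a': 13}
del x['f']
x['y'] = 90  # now {'a': 13, 'y': 90}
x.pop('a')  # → 13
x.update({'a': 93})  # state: {'y': 90, 'a': 93}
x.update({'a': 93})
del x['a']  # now {'y': 90}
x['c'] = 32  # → {'y': 90, 'c': 32}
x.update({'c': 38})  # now {'y': 90, 'c': 38}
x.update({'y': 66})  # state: {'y': 66, 'c': 38}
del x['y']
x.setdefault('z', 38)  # 38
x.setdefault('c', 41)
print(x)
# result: {'c': 38, 'z': 38}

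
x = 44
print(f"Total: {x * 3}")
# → Total: 132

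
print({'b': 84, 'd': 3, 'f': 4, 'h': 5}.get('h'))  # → 5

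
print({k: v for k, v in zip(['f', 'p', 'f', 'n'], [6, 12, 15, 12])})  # {'f': 15, 'p': 12, 'n': 12}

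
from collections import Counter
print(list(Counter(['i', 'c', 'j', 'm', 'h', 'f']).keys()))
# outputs ['i', 'c', 'j', 'm', 'h', 'f']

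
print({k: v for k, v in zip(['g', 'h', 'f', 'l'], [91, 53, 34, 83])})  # {'g': 91, 'h': 53, 'f': 34, 'l': 83}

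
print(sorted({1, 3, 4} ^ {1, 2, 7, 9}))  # [2, 3, 4, 7, 9]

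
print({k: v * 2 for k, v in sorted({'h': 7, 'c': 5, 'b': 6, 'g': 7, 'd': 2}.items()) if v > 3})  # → {'b': 12, 'c': 10, 'g': 14, 'h': 14}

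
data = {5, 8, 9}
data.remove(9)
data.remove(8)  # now {5}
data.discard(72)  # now {5}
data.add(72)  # {5, 72}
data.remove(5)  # {72}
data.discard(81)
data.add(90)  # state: {72, 90}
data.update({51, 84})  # {51, 72, 84, 90}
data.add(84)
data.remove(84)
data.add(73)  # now {51, 72, 73, 90}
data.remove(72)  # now {51, 73, 90}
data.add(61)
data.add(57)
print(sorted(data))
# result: [51, 57, 61, 73, 90]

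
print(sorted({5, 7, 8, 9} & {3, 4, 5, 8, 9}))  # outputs [5, 8, 9]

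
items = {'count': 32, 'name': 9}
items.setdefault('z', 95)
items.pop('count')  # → 32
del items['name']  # {'z': 95}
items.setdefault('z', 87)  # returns 95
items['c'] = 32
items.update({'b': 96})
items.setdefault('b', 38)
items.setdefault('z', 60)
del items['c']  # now {'z': 95, 'b': 96}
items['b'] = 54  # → {'z': 95, 'b': 54}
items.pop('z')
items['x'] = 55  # {'b': 54, 'x': 55}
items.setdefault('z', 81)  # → 81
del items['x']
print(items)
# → {'b': 54, 'z': 81}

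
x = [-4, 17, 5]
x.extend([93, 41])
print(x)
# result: [-4, 17, 5, 93, 41]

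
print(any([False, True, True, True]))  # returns True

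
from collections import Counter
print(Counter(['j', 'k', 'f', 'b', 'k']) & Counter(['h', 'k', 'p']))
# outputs Counter({'k': 1})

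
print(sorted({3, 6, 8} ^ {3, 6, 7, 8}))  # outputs [7]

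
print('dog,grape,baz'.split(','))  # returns ['dog', 'grape', 'baz']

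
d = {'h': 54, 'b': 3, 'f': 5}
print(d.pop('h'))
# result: 54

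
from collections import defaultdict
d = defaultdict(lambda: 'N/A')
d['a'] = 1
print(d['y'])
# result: N/A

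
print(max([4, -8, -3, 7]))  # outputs 7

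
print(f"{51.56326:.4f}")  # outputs 51.5633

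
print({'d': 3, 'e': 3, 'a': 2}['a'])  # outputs 2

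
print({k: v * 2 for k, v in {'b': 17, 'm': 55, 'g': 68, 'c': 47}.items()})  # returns {'b': 34, 'm': 110, 'g': 136, 'c': 94}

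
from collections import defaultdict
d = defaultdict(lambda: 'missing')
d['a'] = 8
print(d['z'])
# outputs missing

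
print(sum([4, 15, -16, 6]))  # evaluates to 9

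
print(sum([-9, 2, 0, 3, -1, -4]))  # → -9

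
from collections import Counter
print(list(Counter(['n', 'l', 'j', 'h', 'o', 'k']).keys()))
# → ['n', 'l', 'j', 'h', 'o', 'k']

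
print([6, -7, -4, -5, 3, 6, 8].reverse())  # None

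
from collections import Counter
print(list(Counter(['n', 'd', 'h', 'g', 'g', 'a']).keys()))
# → ['n', 'd', 'h', 'g', 'a']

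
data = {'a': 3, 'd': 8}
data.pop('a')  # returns 3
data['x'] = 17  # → {'d': 8, 'x': 17}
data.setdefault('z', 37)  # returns 37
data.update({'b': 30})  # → {'d': 8, 'x': 17, 'z': 37, 'b': 30}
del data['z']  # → {'d': 8, 'x': 17, 'b': 30}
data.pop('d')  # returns 8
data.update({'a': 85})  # {'x': 17, 'b': 30, 'a': 85}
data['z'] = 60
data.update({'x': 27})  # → {'x': 27, 'b': 30, 'a': 85, 'z': 60}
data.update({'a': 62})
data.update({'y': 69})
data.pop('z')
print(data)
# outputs {'x': 27, 'b': 30, 'a': 62, 'y': 69}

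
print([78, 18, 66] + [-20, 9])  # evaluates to [78, 18, 66, -20, 9]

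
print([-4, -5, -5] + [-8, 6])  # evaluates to [-4, -5, -5, -8, 6]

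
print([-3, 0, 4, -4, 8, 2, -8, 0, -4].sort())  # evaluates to None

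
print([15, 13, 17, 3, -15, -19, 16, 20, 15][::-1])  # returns [15, 20, 16, -19, -15, 3, 17, 13, 15]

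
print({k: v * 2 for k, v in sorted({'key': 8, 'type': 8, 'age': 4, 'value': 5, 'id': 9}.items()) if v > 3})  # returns {'age': 8, 'id': 18, 'key': 16, 'type': 16, 'value': 10}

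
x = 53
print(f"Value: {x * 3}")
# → Value: 159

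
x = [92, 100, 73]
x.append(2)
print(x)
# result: [92, 100, 73, 2]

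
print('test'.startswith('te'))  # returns True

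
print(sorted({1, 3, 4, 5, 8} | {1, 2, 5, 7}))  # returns [1, 2, 3, 4, 5, 7, 8]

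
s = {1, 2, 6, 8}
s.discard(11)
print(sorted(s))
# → [1, 2, 6, 8]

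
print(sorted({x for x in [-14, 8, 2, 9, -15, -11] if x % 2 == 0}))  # [-14, 2, 8]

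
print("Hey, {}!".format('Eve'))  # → Hey, Eve!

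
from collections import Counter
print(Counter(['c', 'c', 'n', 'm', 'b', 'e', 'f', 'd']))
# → Counter({'c': 2, 'n': 1, 'm': 1, 'b': 1, 'e': 1, 'f': 1, 'd': 1})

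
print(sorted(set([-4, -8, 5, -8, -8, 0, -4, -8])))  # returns [-8, -4, 0, 5]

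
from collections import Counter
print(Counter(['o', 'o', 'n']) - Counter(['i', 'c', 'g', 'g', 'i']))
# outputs Counter({'o': 2, 'n': 1})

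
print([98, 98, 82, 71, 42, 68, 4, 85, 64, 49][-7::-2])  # [71, 98]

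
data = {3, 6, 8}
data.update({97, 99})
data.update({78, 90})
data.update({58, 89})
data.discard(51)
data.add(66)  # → {3, 6, 8, 58, 66, 78, 89, 90, 97, 99}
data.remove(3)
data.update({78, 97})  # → {6, 8, 58, 66, 78, 89, 90, 97, 99}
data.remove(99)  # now {6, 8, 58, 66, 78, 89, 90, 97}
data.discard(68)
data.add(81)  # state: {6, 8, 58, 66, 78, 81, 89, 90, 97}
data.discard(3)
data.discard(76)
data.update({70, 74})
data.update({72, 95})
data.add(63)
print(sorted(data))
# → [6, 8, 58, 63, 66, 70, 72, 74, 78, 81, 89, 90, 95, 97]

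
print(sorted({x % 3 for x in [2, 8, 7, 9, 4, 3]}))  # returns [0, 1, 2]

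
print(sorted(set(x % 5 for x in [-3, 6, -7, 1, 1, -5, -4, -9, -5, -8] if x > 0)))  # [1]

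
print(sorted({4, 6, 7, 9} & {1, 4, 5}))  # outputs [4]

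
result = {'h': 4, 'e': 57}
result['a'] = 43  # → {'h': 4, 'e': 57, 'a': 43}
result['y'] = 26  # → {'h': 4, 'e': 57, 'a': 43, 'y': 26}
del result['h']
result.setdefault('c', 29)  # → 29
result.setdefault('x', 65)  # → 65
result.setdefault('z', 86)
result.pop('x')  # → 65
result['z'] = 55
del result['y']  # {'e': 57, 'a': 43, 'c': 29, 'z': 55}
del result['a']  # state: {'e': 57, 'c': 29, 'z': 55}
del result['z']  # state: {'e': 57, 'c': 29}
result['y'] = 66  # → {'e': 57, 'c': 29, 'y': 66}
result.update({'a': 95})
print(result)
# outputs {'e': 57, 'c': 29, 'y': 66, 'a': 95}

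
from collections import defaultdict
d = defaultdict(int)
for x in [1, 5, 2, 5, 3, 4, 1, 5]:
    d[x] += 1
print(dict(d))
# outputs {1: 2, 5: 3, 2: 1, 3: 1, 4: 1}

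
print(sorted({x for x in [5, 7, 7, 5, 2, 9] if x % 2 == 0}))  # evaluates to [2]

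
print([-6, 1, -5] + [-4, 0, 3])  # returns [-6, 1, -5, -4, 0, 3]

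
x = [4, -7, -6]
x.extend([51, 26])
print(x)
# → [4, -7, -6, 51, 26]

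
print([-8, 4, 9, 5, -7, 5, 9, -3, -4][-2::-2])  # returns [-3, 5, 5, 4]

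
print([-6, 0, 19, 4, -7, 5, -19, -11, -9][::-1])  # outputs [-9, -11, -19, 5, -7, 4, 19, 0, -6]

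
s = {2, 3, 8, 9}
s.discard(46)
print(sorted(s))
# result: [2, 3, 8, 9]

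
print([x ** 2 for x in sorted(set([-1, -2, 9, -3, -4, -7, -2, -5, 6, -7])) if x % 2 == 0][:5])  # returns [16, 4, 36]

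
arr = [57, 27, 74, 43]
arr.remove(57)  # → [27, 74, 43]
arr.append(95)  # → [27, 74, 43, 95]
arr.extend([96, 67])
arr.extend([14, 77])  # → [27, 74, 43, 95, 96, 67, 14, 77]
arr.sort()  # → [14, 27, 43, 67, 74, 77, 95, 96]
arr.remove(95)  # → [14, 27, 43, 67, 74, 77, 96]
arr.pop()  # 96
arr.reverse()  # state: [77, 74, 67, 43, 27, 14]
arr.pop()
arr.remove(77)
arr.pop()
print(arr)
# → [74, 67, 43]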